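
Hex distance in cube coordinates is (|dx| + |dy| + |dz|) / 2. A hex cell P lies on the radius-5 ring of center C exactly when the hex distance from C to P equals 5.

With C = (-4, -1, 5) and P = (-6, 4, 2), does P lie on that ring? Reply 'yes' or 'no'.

Answer: yes

Derivation:
|px - cx| = |-6 - (-4)| = 2
|py - cy| = |4 - (-1)| = 5
|pz - cz| = |2 - 5| = 3
distance = (2+5+3)/2 = 10/2 = 5
radius = 5; distance == radius -> yes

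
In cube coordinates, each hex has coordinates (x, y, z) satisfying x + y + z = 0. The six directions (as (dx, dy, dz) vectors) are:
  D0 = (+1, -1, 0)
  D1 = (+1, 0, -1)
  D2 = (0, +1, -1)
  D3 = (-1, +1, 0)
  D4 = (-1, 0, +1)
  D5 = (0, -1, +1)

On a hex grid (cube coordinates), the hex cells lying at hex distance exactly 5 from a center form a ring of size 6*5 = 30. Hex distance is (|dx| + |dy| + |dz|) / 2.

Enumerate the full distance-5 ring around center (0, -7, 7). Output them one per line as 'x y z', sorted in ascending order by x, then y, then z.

Walk ring at distance 5 from (0, -7, 7):
Start at center + D4*5 = (-5, -7, 12)
  hex 0: (-5, -7, 12)
  hex 1: (-4, -8, 12)
  hex 2: (-3, -9, 12)
  hex 3: (-2, -10, 12)
  hex 4: (-1, -11, 12)
  hex 5: (0, -12, 12)
  hex 6: (1, -12, 11)
  hex 7: (2, -12, 10)
  hex 8: (3, -12, 9)
  hex 9: (4, -12, 8)
  hex 10: (5, -12, 7)
  hex 11: (5, -11, 6)
  hex 12: (5, -10, 5)
  hex 13: (5, -9, 4)
  hex 14: (5, -8, 3)
  hex 15: (5, -7, 2)
  hex 16: (4, -6, 2)
  hex 17: (3, -5, 2)
  hex 18: (2, -4, 2)
  hex 19: (1, -3, 2)
  hex 20: (0, -2, 2)
  hex 21: (-1, -2, 3)
  hex 22: (-2, -2, 4)
  hex 23: (-3, -2, 5)
  hex 24: (-4, -2, 6)
  hex 25: (-5, -2, 7)
  hex 26: (-5, -3, 8)
  hex 27: (-5, -4, 9)
  hex 28: (-5, -5, 10)
  hex 29: (-5, -6, 11)
Sorted: 30 hexes.

Answer: -5 -7 12
-5 -6 11
-5 -5 10
-5 -4 9
-5 -3 8
-5 -2 7
-4 -8 12
-4 -2 6
-3 -9 12
-3 -2 5
-2 -10 12
-2 -2 4
-1 -11 12
-1 -2 3
0 -12 12
0 -2 2
1 -12 11
1 -3 2
2 -12 10
2 -4 2
3 -12 9
3 -5 2
4 -12 8
4 -6 2
5 -12 7
5 -11 6
5 -10 5
5 -9 4
5 -8 3
5 -7 2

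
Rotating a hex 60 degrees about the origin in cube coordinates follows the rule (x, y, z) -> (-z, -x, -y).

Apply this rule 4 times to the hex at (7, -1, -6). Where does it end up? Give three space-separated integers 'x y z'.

Answer: -6 7 -1

Derivation:
Start: (7, -1, -6)
Step 1: (7, -1, -6) -> (-(-6), -(7), -(-1)) = (6, -7, 1)
Step 2: (6, -7, 1) -> (-(1), -(6), -(-7)) = (-1, -6, 7)
Step 3: (-1, -6, 7) -> (-(7), -(-1), -(-6)) = (-7, 1, 6)
Step 4: (-7, 1, 6) -> (-(6), -(-7), -(1)) = (-6, 7, -1)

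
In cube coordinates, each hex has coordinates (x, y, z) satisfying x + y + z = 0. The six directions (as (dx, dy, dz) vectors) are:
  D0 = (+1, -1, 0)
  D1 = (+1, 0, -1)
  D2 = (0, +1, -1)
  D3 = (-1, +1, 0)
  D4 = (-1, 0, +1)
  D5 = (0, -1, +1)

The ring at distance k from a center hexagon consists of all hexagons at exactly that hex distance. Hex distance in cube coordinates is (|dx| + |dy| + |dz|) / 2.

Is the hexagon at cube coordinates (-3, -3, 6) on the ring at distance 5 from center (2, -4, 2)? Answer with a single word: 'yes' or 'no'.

Answer: yes

Derivation:
|px - cx| = |-3 - 2| = 5
|py - cy| = |-3 - (-4)| = 1
|pz - cz| = |6 - 2| = 4
distance = (5+1+4)/2 = 10/2 = 5
radius = 5; distance == radius -> yes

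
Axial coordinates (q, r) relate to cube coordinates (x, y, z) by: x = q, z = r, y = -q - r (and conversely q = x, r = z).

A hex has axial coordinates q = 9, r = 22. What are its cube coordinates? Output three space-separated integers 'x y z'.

Answer: 9 -31 22

Derivation:
x = q = 9
z = r = 22
y = -x - z = -(9) - (22) = -31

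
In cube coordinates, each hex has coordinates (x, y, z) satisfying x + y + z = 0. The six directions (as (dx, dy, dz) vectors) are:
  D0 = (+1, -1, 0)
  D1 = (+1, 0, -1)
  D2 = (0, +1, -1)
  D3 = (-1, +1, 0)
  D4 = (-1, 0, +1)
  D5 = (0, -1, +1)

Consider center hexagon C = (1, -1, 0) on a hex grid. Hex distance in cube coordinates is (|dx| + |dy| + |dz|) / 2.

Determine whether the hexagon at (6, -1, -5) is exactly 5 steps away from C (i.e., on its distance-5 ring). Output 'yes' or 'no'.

|px - cx| = |6 - 1| = 5
|py - cy| = |-1 - (-1)| = 0
|pz - cz| = |-5 - 0| = 5
distance = (5+0+5)/2 = 10/2 = 5
radius = 5; distance == radius -> yes

Answer: yes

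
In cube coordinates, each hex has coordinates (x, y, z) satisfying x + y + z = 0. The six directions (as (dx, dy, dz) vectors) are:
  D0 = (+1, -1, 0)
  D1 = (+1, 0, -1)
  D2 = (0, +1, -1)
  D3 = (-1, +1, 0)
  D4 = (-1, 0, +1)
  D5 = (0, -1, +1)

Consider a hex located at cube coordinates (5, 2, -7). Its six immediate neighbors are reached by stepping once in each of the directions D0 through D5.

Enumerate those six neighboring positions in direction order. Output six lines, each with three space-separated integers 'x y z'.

Answer: 6 1 -7
6 2 -8
5 3 -8
4 3 -7
4 2 -6
5 1 -6

Derivation:
Center: (5, 2, -7). Add each direction:
  D0: (5, 2, -7) + (1, -1, 0) = (6, 1, -7)
  D1: (5, 2, -7) + (1, 0, -1) = (6, 2, -8)
  D2: (5, 2, -7) + (0, 1, -1) = (5, 3, -8)
  D3: (5, 2, -7) + (-1, 1, 0) = (4, 3, -7)
  D4: (5, 2, -7) + (-1, 0, 1) = (4, 2, -6)
  D5: (5, 2, -7) + (0, -1, 1) = (5, 1, -6)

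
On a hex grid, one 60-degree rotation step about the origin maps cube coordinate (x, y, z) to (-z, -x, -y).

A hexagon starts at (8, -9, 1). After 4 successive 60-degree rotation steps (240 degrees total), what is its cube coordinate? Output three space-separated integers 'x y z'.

Start: (8, -9, 1)
Step 1: (8, -9, 1) -> (-(1), -(8), -(-9)) = (-1, -8, 9)
Step 2: (-1, -8, 9) -> (-(9), -(-1), -(-8)) = (-9, 1, 8)
Step 3: (-9, 1, 8) -> (-(8), -(-9), -(1)) = (-8, 9, -1)
Step 4: (-8, 9, -1) -> (-(-1), -(-8), -(9)) = (1, 8, -9)

Answer: 1 8 -9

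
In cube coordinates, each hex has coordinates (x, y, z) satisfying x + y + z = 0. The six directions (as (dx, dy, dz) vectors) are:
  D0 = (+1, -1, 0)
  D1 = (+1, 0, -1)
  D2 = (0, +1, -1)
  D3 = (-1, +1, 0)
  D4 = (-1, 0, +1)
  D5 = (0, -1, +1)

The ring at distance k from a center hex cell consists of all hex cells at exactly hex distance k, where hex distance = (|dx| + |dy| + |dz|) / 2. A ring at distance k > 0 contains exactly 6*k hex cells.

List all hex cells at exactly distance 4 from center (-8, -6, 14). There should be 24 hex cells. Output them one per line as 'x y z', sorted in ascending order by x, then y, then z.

Walk ring at distance 4 from (-8, -6, 14):
Start at center + D4*4 = (-12, -6, 18)
  hex 0: (-12, -6, 18)
  hex 1: (-11, -7, 18)
  hex 2: (-10, -8, 18)
  hex 3: (-9, -9, 18)
  hex 4: (-8, -10, 18)
  hex 5: (-7, -10, 17)
  hex 6: (-6, -10, 16)
  hex 7: (-5, -10, 15)
  hex 8: (-4, -10, 14)
  hex 9: (-4, -9, 13)
  hex 10: (-4, -8, 12)
  hex 11: (-4, -7, 11)
  hex 12: (-4, -6, 10)
  hex 13: (-5, -5, 10)
  hex 14: (-6, -4, 10)
  hex 15: (-7, -3, 10)
  hex 16: (-8, -2, 10)
  hex 17: (-9, -2, 11)
  hex 18: (-10, -2, 12)
  hex 19: (-11, -2, 13)
  hex 20: (-12, -2, 14)
  hex 21: (-12, -3, 15)
  hex 22: (-12, -4, 16)
  hex 23: (-12, -5, 17)
Sorted: 24 hexes.

Answer: -12 -6 18
-12 -5 17
-12 -4 16
-12 -3 15
-12 -2 14
-11 -7 18
-11 -2 13
-10 -8 18
-10 -2 12
-9 -9 18
-9 -2 11
-8 -10 18
-8 -2 10
-7 -10 17
-7 -3 10
-6 -10 16
-6 -4 10
-5 -10 15
-5 -5 10
-4 -10 14
-4 -9 13
-4 -8 12
-4 -7 11
-4 -6 10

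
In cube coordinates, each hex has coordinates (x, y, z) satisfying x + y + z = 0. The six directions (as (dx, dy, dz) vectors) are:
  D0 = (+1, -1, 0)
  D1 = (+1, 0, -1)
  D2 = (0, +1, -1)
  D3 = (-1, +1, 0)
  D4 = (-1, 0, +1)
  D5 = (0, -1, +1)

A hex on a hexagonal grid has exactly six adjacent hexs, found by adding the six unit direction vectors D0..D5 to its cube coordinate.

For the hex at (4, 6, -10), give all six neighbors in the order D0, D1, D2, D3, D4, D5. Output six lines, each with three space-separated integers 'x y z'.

Answer: 5 5 -10
5 6 -11
4 7 -11
3 7 -10
3 6 -9
4 5 -9

Derivation:
Center: (4, 6, -10). Add each direction:
  D0: (4, 6, -10) + (1, -1, 0) = (5, 5, -10)
  D1: (4, 6, -10) + (1, 0, -1) = (5, 6, -11)
  D2: (4, 6, -10) + (0, 1, -1) = (4, 7, -11)
  D3: (4, 6, -10) + (-1, 1, 0) = (3, 7, -10)
  D4: (4, 6, -10) + (-1, 0, 1) = (3, 6, -9)
  D5: (4, 6, -10) + (0, -1, 1) = (4, 5, -9)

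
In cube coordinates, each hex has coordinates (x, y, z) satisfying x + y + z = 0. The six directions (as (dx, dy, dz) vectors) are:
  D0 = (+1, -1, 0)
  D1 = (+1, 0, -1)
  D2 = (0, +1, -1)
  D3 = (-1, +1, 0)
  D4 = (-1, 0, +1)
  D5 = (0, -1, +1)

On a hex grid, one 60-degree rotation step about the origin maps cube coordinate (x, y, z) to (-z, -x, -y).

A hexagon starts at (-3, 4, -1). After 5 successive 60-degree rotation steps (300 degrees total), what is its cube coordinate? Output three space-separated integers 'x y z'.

Start: (-3, 4, -1)
Step 1: (-3, 4, -1) -> (-(-1), -(-3), -(4)) = (1, 3, -4)
Step 2: (1, 3, -4) -> (-(-4), -(1), -(3)) = (4, -1, -3)
Step 3: (4, -1, -3) -> (-(-3), -(4), -(-1)) = (3, -4, 1)
Step 4: (3, -4, 1) -> (-(1), -(3), -(-4)) = (-1, -3, 4)
Step 5: (-1, -3, 4) -> (-(4), -(-1), -(-3)) = (-4, 1, 3)

Answer: -4 1 3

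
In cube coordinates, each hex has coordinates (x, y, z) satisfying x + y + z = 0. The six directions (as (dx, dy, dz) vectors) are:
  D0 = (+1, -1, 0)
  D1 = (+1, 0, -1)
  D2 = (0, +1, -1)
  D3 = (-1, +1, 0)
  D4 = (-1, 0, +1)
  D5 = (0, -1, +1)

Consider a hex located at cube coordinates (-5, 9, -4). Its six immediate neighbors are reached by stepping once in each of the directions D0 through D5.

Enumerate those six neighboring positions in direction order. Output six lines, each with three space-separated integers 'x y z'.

Center: (-5, 9, -4). Add each direction:
  D0: (-5, 9, -4) + (1, -1, 0) = (-4, 8, -4)
  D1: (-5, 9, -4) + (1, 0, -1) = (-4, 9, -5)
  D2: (-5, 9, -4) + (0, 1, -1) = (-5, 10, -5)
  D3: (-5, 9, -4) + (-1, 1, 0) = (-6, 10, -4)
  D4: (-5, 9, -4) + (-1, 0, 1) = (-6, 9, -3)
  D5: (-5, 9, -4) + (0, -1, 1) = (-5, 8, -3)

Answer: -4 8 -4
-4 9 -5
-5 10 -5
-6 10 -4
-6 9 -3
-5 8 -3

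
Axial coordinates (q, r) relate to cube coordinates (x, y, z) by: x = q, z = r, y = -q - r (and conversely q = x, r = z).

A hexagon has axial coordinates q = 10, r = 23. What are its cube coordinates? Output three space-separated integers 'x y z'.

Answer: 10 -33 23

Derivation:
x = q = 10
z = r = 23
y = -x - z = -(10) - (23) = -33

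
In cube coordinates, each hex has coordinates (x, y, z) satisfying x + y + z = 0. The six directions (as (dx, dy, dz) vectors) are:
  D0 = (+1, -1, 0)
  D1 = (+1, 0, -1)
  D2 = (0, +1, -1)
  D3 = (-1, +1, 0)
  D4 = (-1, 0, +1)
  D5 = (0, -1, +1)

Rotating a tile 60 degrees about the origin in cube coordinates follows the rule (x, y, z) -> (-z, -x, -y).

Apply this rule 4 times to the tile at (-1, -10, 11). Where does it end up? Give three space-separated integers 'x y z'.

Answer: 11 -1 -10

Derivation:
Start: (-1, -10, 11)
Step 1: (-1, -10, 11) -> (-(11), -(-1), -(-10)) = (-11, 1, 10)
Step 2: (-11, 1, 10) -> (-(10), -(-11), -(1)) = (-10, 11, -1)
Step 3: (-10, 11, -1) -> (-(-1), -(-10), -(11)) = (1, 10, -11)
Step 4: (1, 10, -11) -> (-(-11), -(1), -(10)) = (11, -1, -10)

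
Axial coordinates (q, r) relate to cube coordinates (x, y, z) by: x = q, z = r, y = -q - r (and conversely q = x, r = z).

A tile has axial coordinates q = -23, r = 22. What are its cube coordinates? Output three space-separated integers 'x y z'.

x = q = -23
z = r = 22
y = -x - z = -(-23) - (22) = 1

Answer: -23 1 22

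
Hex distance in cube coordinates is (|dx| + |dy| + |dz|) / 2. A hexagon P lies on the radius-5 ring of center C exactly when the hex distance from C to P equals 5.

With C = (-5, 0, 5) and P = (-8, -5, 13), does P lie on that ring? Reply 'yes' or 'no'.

Answer: no

Derivation:
|px - cx| = |-8 - (-5)| = 3
|py - cy| = |-5 - 0| = 5
|pz - cz| = |13 - 5| = 8
distance = (3+5+8)/2 = 16/2 = 8
radius = 5; distance != radius -> no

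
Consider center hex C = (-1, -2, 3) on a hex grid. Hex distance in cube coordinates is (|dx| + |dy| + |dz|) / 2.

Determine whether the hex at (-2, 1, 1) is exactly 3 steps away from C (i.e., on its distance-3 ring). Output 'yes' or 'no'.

|px - cx| = |-2 - (-1)| = 1
|py - cy| = |1 - (-2)| = 3
|pz - cz| = |1 - 3| = 2
distance = (1+3+2)/2 = 6/2 = 3
radius = 3; distance == radius -> yes

Answer: yes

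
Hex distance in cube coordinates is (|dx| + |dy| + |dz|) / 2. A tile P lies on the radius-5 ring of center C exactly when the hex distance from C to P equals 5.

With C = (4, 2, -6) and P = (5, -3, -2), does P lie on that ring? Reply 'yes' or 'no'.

Answer: yes

Derivation:
|px - cx| = |5 - 4| = 1
|py - cy| = |-3 - 2| = 5
|pz - cz| = |-2 - (-6)| = 4
distance = (1+5+4)/2 = 10/2 = 5
radius = 5; distance == radius -> yes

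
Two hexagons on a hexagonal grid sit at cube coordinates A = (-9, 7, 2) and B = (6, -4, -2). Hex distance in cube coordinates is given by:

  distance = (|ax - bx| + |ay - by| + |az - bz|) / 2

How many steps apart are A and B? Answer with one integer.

|ax - bx| = |-9 - 6| = 15
|ay - by| = |7 - (-4)| = 11
|az - bz| = |2 - (-2)| = 4
distance = (15 + 11 + 4) / 2 = 30 / 2 = 15

Answer: 15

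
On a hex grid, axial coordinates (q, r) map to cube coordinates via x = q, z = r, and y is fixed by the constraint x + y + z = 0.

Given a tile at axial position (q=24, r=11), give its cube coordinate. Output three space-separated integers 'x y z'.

x = q = 24
z = r = 11
y = -x - z = -(24) - (11) = -35

Answer: 24 -35 11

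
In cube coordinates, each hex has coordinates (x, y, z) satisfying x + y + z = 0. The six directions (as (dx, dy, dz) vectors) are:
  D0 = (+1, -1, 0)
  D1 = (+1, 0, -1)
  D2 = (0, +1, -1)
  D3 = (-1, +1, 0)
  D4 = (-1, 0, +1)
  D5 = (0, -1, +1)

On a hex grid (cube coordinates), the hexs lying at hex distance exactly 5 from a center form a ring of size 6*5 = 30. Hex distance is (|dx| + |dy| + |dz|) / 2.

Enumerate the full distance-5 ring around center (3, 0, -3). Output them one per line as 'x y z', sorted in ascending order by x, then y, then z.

Walk ring at distance 5 from (3, 0, -3):
Start at center + D4*5 = (-2, 0, 2)
  hex 0: (-2, 0, 2)
  hex 1: (-1, -1, 2)
  hex 2: (0, -2, 2)
  hex 3: (1, -3, 2)
  hex 4: (2, -4, 2)
  hex 5: (3, -5, 2)
  hex 6: (4, -5, 1)
  hex 7: (5, -5, 0)
  hex 8: (6, -5, -1)
  hex 9: (7, -5, -2)
  hex 10: (8, -5, -3)
  hex 11: (8, -4, -4)
  hex 12: (8, -3, -5)
  hex 13: (8, -2, -6)
  hex 14: (8, -1, -7)
  hex 15: (8, 0, -8)
  hex 16: (7, 1, -8)
  hex 17: (6, 2, -8)
  hex 18: (5, 3, -8)
  hex 19: (4, 4, -8)
  hex 20: (3, 5, -8)
  hex 21: (2, 5, -7)
  hex 22: (1, 5, -6)
  hex 23: (0, 5, -5)
  hex 24: (-1, 5, -4)
  hex 25: (-2, 5, -3)
  hex 26: (-2, 4, -2)
  hex 27: (-2, 3, -1)
  hex 28: (-2, 2, 0)
  hex 29: (-2, 1, 1)
Sorted: 30 hexes.

Answer: -2 0 2
-2 1 1
-2 2 0
-2 3 -1
-2 4 -2
-2 5 -3
-1 -1 2
-1 5 -4
0 -2 2
0 5 -5
1 -3 2
1 5 -6
2 -4 2
2 5 -7
3 -5 2
3 5 -8
4 -5 1
4 4 -8
5 -5 0
5 3 -8
6 -5 -1
6 2 -8
7 -5 -2
7 1 -8
8 -5 -3
8 -4 -4
8 -3 -5
8 -2 -6
8 -1 -7
8 0 -8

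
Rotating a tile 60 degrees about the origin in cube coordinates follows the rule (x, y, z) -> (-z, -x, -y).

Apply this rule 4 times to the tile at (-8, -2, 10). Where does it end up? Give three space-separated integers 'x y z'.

Start: (-8, -2, 10)
Step 1: (-8, -2, 10) -> (-(10), -(-8), -(-2)) = (-10, 8, 2)
Step 2: (-10, 8, 2) -> (-(2), -(-10), -(8)) = (-2, 10, -8)
Step 3: (-2, 10, -8) -> (-(-8), -(-2), -(10)) = (8, 2, -10)
Step 4: (8, 2, -10) -> (-(-10), -(8), -(2)) = (10, -8, -2)

Answer: 10 -8 -2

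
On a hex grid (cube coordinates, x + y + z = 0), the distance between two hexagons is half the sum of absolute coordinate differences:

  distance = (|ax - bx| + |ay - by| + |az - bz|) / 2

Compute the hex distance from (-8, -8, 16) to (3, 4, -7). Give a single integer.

Answer: 23

Derivation:
|ax - bx| = |-8 - 3| = 11
|ay - by| = |-8 - 4| = 12
|az - bz| = |16 - (-7)| = 23
distance = (11 + 12 + 23) / 2 = 46 / 2 = 23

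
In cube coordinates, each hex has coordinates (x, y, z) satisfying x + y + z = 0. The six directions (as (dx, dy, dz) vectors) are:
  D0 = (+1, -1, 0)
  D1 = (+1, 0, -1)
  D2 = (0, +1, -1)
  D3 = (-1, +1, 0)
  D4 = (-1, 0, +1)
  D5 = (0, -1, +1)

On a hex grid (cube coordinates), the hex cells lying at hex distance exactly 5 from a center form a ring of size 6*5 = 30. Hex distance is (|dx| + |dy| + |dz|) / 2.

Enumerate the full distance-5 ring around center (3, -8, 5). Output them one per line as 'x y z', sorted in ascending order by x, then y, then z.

Answer: -2 -8 10
-2 -7 9
-2 -6 8
-2 -5 7
-2 -4 6
-2 -3 5
-1 -9 10
-1 -3 4
0 -10 10
0 -3 3
1 -11 10
1 -3 2
2 -12 10
2 -3 1
3 -13 10
3 -3 0
4 -13 9
4 -4 0
5 -13 8
5 -5 0
6 -13 7
6 -6 0
7 -13 6
7 -7 0
8 -13 5
8 -12 4
8 -11 3
8 -10 2
8 -9 1
8 -8 0

Derivation:
Walk ring at distance 5 from (3, -8, 5):
Start at center + D4*5 = (-2, -8, 10)
  hex 0: (-2, -8, 10)
  hex 1: (-1, -9, 10)
  hex 2: (0, -10, 10)
  hex 3: (1, -11, 10)
  hex 4: (2, -12, 10)
  hex 5: (3, -13, 10)
  hex 6: (4, -13, 9)
  hex 7: (5, -13, 8)
  hex 8: (6, -13, 7)
  hex 9: (7, -13, 6)
  hex 10: (8, -13, 5)
  hex 11: (8, -12, 4)
  hex 12: (8, -11, 3)
  hex 13: (8, -10, 2)
  hex 14: (8, -9, 1)
  hex 15: (8, -8, 0)
  hex 16: (7, -7, 0)
  hex 17: (6, -6, 0)
  hex 18: (5, -5, 0)
  hex 19: (4, -4, 0)
  hex 20: (3, -3, 0)
  hex 21: (2, -3, 1)
  hex 22: (1, -3, 2)
  hex 23: (0, -3, 3)
  hex 24: (-1, -3, 4)
  hex 25: (-2, -3, 5)
  hex 26: (-2, -4, 6)
  hex 27: (-2, -5, 7)
  hex 28: (-2, -6, 8)
  hex 29: (-2, -7, 9)
Sorted: 30 hexes.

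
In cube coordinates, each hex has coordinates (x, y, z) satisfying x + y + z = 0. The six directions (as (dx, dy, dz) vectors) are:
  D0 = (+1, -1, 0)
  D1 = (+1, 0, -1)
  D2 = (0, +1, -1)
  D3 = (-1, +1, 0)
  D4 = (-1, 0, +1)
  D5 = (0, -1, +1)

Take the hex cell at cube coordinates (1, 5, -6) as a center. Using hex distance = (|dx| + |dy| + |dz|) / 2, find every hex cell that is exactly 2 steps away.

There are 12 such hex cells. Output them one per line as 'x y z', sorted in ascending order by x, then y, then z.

Answer: -1 5 -4
-1 6 -5
-1 7 -6
0 4 -4
0 7 -7
1 3 -4
1 7 -8
2 3 -5
2 6 -8
3 3 -6
3 4 -7
3 5 -8

Derivation:
Walk ring at distance 2 from (1, 5, -6):
Start at center + D4*2 = (-1, 5, -4)
  hex 0: (-1, 5, -4)
  hex 1: (0, 4, -4)
  hex 2: (1, 3, -4)
  hex 3: (2, 3, -5)
  hex 4: (3, 3, -6)
  hex 5: (3, 4, -7)
  hex 6: (3, 5, -8)
  hex 7: (2, 6, -8)
  hex 8: (1, 7, -8)
  hex 9: (0, 7, -7)
  hex 10: (-1, 7, -6)
  hex 11: (-1, 6, -5)
Sorted: 12 hexes.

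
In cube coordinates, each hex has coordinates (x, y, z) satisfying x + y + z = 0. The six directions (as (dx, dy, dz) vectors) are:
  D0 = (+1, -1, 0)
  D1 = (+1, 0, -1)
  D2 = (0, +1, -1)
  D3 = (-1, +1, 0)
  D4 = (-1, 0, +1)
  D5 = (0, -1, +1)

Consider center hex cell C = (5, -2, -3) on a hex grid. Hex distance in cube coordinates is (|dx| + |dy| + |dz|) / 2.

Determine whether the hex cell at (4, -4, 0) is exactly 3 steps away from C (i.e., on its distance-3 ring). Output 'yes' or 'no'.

Answer: yes

Derivation:
|px - cx| = |4 - 5| = 1
|py - cy| = |-4 - (-2)| = 2
|pz - cz| = |0 - (-3)| = 3
distance = (1+2+3)/2 = 6/2 = 3
radius = 3; distance == radius -> yes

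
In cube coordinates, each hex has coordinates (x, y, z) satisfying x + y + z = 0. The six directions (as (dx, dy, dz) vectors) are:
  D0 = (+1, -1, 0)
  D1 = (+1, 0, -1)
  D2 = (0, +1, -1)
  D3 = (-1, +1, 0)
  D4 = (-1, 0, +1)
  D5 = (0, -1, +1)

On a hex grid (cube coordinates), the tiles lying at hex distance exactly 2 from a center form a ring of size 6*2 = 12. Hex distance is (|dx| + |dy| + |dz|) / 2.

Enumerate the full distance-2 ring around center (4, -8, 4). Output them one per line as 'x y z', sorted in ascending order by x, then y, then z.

Walk ring at distance 2 from (4, -8, 4):
Start at center + D4*2 = (2, -8, 6)
  hex 0: (2, -8, 6)
  hex 1: (3, -9, 6)
  hex 2: (4, -10, 6)
  hex 3: (5, -10, 5)
  hex 4: (6, -10, 4)
  hex 5: (6, -9, 3)
  hex 6: (6, -8, 2)
  hex 7: (5, -7, 2)
  hex 8: (4, -6, 2)
  hex 9: (3, -6, 3)
  hex 10: (2, -6, 4)
  hex 11: (2, -7, 5)
Sorted: 12 hexes.

Answer: 2 -8 6
2 -7 5
2 -6 4
3 -9 6
3 -6 3
4 -10 6
4 -6 2
5 -10 5
5 -7 2
6 -10 4
6 -9 3
6 -8 2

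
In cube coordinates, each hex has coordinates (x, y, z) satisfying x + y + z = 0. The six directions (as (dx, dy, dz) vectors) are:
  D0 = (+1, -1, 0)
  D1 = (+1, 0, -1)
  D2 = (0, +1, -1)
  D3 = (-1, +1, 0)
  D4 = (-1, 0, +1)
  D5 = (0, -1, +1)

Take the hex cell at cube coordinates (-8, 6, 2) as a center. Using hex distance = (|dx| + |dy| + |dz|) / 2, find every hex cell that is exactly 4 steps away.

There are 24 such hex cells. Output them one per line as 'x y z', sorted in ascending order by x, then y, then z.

Walk ring at distance 4 from (-8, 6, 2):
Start at center + D4*4 = (-12, 6, 6)
  hex 0: (-12, 6, 6)
  hex 1: (-11, 5, 6)
  hex 2: (-10, 4, 6)
  hex 3: (-9, 3, 6)
  hex 4: (-8, 2, 6)
  hex 5: (-7, 2, 5)
  hex 6: (-6, 2, 4)
  hex 7: (-5, 2, 3)
  hex 8: (-4, 2, 2)
  hex 9: (-4, 3, 1)
  hex 10: (-4, 4, 0)
  hex 11: (-4, 5, -1)
  hex 12: (-4, 6, -2)
  hex 13: (-5, 7, -2)
  hex 14: (-6, 8, -2)
  hex 15: (-7, 9, -2)
  hex 16: (-8, 10, -2)
  hex 17: (-9, 10, -1)
  hex 18: (-10, 10, 0)
  hex 19: (-11, 10, 1)
  hex 20: (-12, 10, 2)
  hex 21: (-12, 9, 3)
  hex 22: (-12, 8, 4)
  hex 23: (-12, 7, 5)
Sorted: 24 hexes.

Answer: -12 6 6
-12 7 5
-12 8 4
-12 9 3
-12 10 2
-11 5 6
-11 10 1
-10 4 6
-10 10 0
-9 3 6
-9 10 -1
-8 2 6
-8 10 -2
-7 2 5
-7 9 -2
-6 2 4
-6 8 -2
-5 2 3
-5 7 -2
-4 2 2
-4 3 1
-4 4 0
-4 5 -1
-4 6 -2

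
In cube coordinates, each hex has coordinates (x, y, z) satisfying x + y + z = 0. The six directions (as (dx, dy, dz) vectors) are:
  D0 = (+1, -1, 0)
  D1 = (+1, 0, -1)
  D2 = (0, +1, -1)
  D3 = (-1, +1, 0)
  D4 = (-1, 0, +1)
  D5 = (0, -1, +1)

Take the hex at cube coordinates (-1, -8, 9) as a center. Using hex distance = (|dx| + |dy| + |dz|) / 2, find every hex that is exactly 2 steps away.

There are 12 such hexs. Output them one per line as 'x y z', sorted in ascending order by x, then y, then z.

Walk ring at distance 2 from (-1, -8, 9):
Start at center + D4*2 = (-3, -8, 11)
  hex 0: (-3, -8, 11)
  hex 1: (-2, -9, 11)
  hex 2: (-1, -10, 11)
  hex 3: (0, -10, 10)
  hex 4: (1, -10, 9)
  hex 5: (1, -9, 8)
  hex 6: (1, -8, 7)
  hex 7: (0, -7, 7)
  hex 8: (-1, -6, 7)
  hex 9: (-2, -6, 8)
  hex 10: (-3, -6, 9)
  hex 11: (-3, -7, 10)
Sorted: 12 hexes.

Answer: -3 -8 11
-3 -7 10
-3 -6 9
-2 -9 11
-2 -6 8
-1 -10 11
-1 -6 7
0 -10 10
0 -7 7
1 -10 9
1 -9 8
1 -8 7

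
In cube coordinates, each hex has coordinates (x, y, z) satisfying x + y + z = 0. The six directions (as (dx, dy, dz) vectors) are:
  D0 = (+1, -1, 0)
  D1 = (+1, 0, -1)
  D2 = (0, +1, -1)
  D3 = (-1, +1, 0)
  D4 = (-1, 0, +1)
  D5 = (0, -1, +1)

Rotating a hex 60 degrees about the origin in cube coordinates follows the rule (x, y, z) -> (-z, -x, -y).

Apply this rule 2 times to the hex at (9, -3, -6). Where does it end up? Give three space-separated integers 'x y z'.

Start: (9, -3, -6)
Step 1: (9, -3, -6) -> (-(-6), -(9), -(-3)) = (6, -9, 3)
Step 2: (6, -9, 3) -> (-(3), -(6), -(-9)) = (-3, -6, 9)

Answer: -3 -6 9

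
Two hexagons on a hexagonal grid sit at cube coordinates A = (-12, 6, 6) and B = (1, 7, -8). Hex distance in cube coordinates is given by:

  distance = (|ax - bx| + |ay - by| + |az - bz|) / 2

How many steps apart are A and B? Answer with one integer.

|ax - bx| = |-12 - 1| = 13
|ay - by| = |6 - 7| = 1
|az - bz| = |6 - (-8)| = 14
distance = (13 + 1 + 14) / 2 = 28 / 2 = 14

Answer: 14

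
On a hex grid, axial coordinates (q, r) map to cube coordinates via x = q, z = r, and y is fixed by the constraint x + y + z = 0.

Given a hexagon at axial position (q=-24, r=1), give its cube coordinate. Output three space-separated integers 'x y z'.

x = q = -24
z = r = 1
y = -x - z = -(-24) - (1) = 23

Answer: -24 23 1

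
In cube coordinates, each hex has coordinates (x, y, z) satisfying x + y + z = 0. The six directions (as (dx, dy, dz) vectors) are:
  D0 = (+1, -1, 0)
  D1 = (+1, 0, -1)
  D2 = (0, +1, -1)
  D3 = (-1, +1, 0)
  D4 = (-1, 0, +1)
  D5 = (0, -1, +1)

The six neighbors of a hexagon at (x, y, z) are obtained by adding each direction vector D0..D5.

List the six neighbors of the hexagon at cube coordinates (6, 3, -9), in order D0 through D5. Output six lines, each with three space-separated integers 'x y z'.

Center: (6, 3, -9). Add each direction:
  D0: (6, 3, -9) + (1, -1, 0) = (7, 2, -9)
  D1: (6, 3, -9) + (1, 0, -1) = (7, 3, -10)
  D2: (6, 3, -9) + (0, 1, -1) = (6, 4, -10)
  D3: (6, 3, -9) + (-1, 1, 0) = (5, 4, -9)
  D4: (6, 3, -9) + (-1, 0, 1) = (5, 3, -8)
  D5: (6, 3, -9) + (0, -1, 1) = (6, 2, -8)

Answer: 7 2 -9
7 3 -10
6 4 -10
5 4 -9
5 3 -8
6 2 -8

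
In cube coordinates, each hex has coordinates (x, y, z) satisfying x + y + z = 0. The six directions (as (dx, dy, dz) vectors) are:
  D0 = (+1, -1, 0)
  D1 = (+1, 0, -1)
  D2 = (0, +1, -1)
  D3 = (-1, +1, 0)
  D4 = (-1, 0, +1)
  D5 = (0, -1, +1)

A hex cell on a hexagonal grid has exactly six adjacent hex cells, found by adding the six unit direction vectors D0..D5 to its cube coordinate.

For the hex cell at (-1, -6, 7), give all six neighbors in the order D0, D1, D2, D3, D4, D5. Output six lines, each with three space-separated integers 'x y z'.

Answer: 0 -7 7
0 -6 6
-1 -5 6
-2 -5 7
-2 -6 8
-1 -7 8

Derivation:
Center: (-1, -6, 7). Add each direction:
  D0: (-1, -6, 7) + (1, -1, 0) = (0, -7, 7)
  D1: (-1, -6, 7) + (1, 0, -1) = (0, -6, 6)
  D2: (-1, -6, 7) + (0, 1, -1) = (-1, -5, 6)
  D3: (-1, -6, 7) + (-1, 1, 0) = (-2, -5, 7)
  D4: (-1, -6, 7) + (-1, 0, 1) = (-2, -6, 8)
  D5: (-1, -6, 7) + (0, -1, 1) = (-1, -7, 8)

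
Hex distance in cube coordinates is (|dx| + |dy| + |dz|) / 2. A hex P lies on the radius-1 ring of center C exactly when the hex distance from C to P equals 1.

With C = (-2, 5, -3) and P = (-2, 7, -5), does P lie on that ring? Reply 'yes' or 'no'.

Answer: no

Derivation:
|px - cx| = |-2 - (-2)| = 0
|py - cy| = |7 - 5| = 2
|pz - cz| = |-5 - (-3)| = 2
distance = (0+2+2)/2 = 4/2 = 2
radius = 1; distance != radius -> no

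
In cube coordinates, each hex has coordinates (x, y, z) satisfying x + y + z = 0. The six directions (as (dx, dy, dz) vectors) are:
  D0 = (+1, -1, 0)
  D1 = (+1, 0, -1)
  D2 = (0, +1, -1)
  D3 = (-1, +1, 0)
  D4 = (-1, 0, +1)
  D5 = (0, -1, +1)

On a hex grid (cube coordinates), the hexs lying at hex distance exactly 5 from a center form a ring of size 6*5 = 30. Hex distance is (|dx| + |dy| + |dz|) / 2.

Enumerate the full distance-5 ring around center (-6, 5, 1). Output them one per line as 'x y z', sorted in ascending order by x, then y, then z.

Answer: -11 5 6
-11 6 5
-11 7 4
-11 8 3
-11 9 2
-11 10 1
-10 4 6
-10 10 0
-9 3 6
-9 10 -1
-8 2 6
-8 10 -2
-7 1 6
-7 10 -3
-6 0 6
-6 10 -4
-5 0 5
-5 9 -4
-4 0 4
-4 8 -4
-3 0 3
-3 7 -4
-2 0 2
-2 6 -4
-1 0 1
-1 1 0
-1 2 -1
-1 3 -2
-1 4 -3
-1 5 -4

Derivation:
Walk ring at distance 5 from (-6, 5, 1):
Start at center + D4*5 = (-11, 5, 6)
  hex 0: (-11, 5, 6)
  hex 1: (-10, 4, 6)
  hex 2: (-9, 3, 6)
  hex 3: (-8, 2, 6)
  hex 4: (-7, 1, 6)
  hex 5: (-6, 0, 6)
  hex 6: (-5, 0, 5)
  hex 7: (-4, 0, 4)
  hex 8: (-3, 0, 3)
  hex 9: (-2, 0, 2)
  hex 10: (-1, 0, 1)
  hex 11: (-1, 1, 0)
  hex 12: (-1, 2, -1)
  hex 13: (-1, 3, -2)
  hex 14: (-1, 4, -3)
  hex 15: (-1, 5, -4)
  hex 16: (-2, 6, -4)
  hex 17: (-3, 7, -4)
  hex 18: (-4, 8, -4)
  hex 19: (-5, 9, -4)
  hex 20: (-6, 10, -4)
  hex 21: (-7, 10, -3)
  hex 22: (-8, 10, -2)
  hex 23: (-9, 10, -1)
  hex 24: (-10, 10, 0)
  hex 25: (-11, 10, 1)
  hex 26: (-11, 9, 2)
  hex 27: (-11, 8, 3)
  hex 28: (-11, 7, 4)
  hex 29: (-11, 6, 5)
Sorted: 30 hexes.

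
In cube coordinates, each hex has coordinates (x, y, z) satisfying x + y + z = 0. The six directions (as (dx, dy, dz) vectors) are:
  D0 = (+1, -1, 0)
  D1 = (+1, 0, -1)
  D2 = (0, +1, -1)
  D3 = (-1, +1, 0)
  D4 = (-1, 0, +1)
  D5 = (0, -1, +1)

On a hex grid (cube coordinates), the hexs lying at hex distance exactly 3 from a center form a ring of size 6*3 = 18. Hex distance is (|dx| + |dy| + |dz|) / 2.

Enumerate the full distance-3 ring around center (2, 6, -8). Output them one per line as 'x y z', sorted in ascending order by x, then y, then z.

Walk ring at distance 3 from (2, 6, -8):
Start at center + D4*3 = (-1, 6, -5)
  hex 0: (-1, 6, -5)
  hex 1: (0, 5, -5)
  hex 2: (1, 4, -5)
  hex 3: (2, 3, -5)
  hex 4: (3, 3, -6)
  hex 5: (4, 3, -7)
  hex 6: (5, 3, -8)
  hex 7: (5, 4, -9)
  hex 8: (5, 5, -10)
  hex 9: (5, 6, -11)
  hex 10: (4, 7, -11)
  hex 11: (3, 8, -11)
  hex 12: (2, 9, -11)
  hex 13: (1, 9, -10)
  hex 14: (0, 9, -9)
  hex 15: (-1, 9, -8)
  hex 16: (-1, 8, -7)
  hex 17: (-1, 7, -6)
Sorted: 18 hexes.

Answer: -1 6 -5
-1 7 -6
-1 8 -7
-1 9 -8
0 5 -5
0 9 -9
1 4 -5
1 9 -10
2 3 -5
2 9 -11
3 3 -6
3 8 -11
4 3 -7
4 7 -11
5 3 -8
5 4 -9
5 5 -10
5 6 -11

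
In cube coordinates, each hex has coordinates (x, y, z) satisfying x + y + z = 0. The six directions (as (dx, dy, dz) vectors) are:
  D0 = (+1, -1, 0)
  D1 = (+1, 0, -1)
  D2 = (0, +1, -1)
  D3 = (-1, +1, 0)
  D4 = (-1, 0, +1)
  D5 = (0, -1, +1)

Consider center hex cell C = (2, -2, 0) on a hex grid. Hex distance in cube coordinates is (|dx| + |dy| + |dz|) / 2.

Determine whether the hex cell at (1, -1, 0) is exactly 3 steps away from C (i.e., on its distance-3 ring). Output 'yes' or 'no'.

Answer: no

Derivation:
|px - cx| = |1 - 2| = 1
|py - cy| = |-1 - (-2)| = 1
|pz - cz| = |0 - 0| = 0
distance = (1+1+0)/2 = 2/2 = 1
radius = 3; distance != radius -> no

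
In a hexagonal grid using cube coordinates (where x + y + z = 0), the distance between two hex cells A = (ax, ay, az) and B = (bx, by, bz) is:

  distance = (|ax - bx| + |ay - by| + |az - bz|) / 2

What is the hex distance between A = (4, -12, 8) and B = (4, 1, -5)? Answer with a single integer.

|ax - bx| = |4 - 4| = 0
|ay - by| = |-12 - 1| = 13
|az - bz| = |8 - (-5)| = 13
distance = (0 + 13 + 13) / 2 = 26 / 2 = 13

Answer: 13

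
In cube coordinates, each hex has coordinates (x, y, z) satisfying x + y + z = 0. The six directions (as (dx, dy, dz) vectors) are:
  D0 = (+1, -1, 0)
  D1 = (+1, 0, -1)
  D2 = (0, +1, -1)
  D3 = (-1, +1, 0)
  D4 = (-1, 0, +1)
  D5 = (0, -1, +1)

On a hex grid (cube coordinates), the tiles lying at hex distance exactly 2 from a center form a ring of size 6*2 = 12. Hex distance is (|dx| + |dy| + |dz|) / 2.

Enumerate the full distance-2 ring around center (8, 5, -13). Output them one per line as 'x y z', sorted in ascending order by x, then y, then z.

Answer: 6 5 -11
6 6 -12
6 7 -13
7 4 -11
7 7 -14
8 3 -11
8 7 -15
9 3 -12
9 6 -15
10 3 -13
10 4 -14
10 5 -15

Derivation:
Walk ring at distance 2 from (8, 5, -13):
Start at center + D4*2 = (6, 5, -11)
  hex 0: (6, 5, -11)
  hex 1: (7, 4, -11)
  hex 2: (8, 3, -11)
  hex 3: (9, 3, -12)
  hex 4: (10, 3, -13)
  hex 5: (10, 4, -14)
  hex 6: (10, 5, -15)
  hex 7: (9, 6, -15)
  hex 8: (8, 7, -15)
  hex 9: (7, 7, -14)
  hex 10: (6, 7, -13)
  hex 11: (6, 6, -12)
Sorted: 12 hexes.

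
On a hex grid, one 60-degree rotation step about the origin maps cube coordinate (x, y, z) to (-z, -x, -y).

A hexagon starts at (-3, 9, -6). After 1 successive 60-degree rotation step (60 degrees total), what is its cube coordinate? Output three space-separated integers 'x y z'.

Start: (-3, 9, -6)
Step 1: (-3, 9, -6) -> (-(-6), -(-3), -(9)) = (6, 3, -9)

Answer: 6 3 -9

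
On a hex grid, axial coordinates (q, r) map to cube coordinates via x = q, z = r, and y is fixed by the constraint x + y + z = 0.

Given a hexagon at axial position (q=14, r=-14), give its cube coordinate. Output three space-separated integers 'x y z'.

x = q = 14
z = r = -14
y = -x - z = -(14) - (-14) = 0

Answer: 14 0 -14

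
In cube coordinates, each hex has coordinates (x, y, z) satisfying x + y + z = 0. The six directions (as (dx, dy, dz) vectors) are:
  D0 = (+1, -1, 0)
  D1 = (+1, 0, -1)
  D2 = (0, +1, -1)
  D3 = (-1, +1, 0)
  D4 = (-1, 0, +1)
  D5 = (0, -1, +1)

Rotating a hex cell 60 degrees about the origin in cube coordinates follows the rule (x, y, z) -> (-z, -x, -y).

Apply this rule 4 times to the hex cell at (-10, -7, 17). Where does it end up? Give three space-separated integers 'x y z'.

Answer: 17 -10 -7

Derivation:
Start: (-10, -7, 17)
Step 1: (-10, -7, 17) -> (-(17), -(-10), -(-7)) = (-17, 10, 7)
Step 2: (-17, 10, 7) -> (-(7), -(-17), -(10)) = (-7, 17, -10)
Step 3: (-7, 17, -10) -> (-(-10), -(-7), -(17)) = (10, 7, -17)
Step 4: (10, 7, -17) -> (-(-17), -(10), -(7)) = (17, -10, -7)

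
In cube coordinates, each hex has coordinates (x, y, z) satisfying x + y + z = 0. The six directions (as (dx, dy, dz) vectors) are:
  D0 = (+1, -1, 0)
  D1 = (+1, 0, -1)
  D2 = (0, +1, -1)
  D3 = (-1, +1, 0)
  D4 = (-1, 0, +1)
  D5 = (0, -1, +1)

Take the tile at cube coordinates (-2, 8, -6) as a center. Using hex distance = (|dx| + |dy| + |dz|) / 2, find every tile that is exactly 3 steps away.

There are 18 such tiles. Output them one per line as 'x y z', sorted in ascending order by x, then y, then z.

Walk ring at distance 3 from (-2, 8, -6):
Start at center + D4*3 = (-5, 8, -3)
  hex 0: (-5, 8, -3)
  hex 1: (-4, 7, -3)
  hex 2: (-3, 6, -3)
  hex 3: (-2, 5, -3)
  hex 4: (-1, 5, -4)
  hex 5: (0, 5, -5)
  hex 6: (1, 5, -6)
  hex 7: (1, 6, -7)
  hex 8: (1, 7, -8)
  hex 9: (1, 8, -9)
  hex 10: (0, 9, -9)
  hex 11: (-1, 10, -9)
  hex 12: (-2, 11, -9)
  hex 13: (-3, 11, -8)
  hex 14: (-4, 11, -7)
  hex 15: (-5, 11, -6)
  hex 16: (-5, 10, -5)
  hex 17: (-5, 9, -4)
Sorted: 18 hexes.

Answer: -5 8 -3
-5 9 -4
-5 10 -5
-5 11 -6
-4 7 -3
-4 11 -7
-3 6 -3
-3 11 -8
-2 5 -3
-2 11 -9
-1 5 -4
-1 10 -9
0 5 -5
0 9 -9
1 5 -6
1 6 -7
1 7 -8
1 8 -9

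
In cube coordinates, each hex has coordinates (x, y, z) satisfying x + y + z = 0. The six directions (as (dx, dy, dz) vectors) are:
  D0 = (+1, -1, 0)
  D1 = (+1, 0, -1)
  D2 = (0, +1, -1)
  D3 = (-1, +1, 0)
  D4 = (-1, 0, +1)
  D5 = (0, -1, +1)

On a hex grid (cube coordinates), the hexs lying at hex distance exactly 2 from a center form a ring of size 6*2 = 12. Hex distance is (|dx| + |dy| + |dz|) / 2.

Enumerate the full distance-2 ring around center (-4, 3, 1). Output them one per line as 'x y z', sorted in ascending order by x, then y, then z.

Walk ring at distance 2 from (-4, 3, 1):
Start at center + D4*2 = (-6, 3, 3)
  hex 0: (-6, 3, 3)
  hex 1: (-5, 2, 3)
  hex 2: (-4, 1, 3)
  hex 3: (-3, 1, 2)
  hex 4: (-2, 1, 1)
  hex 5: (-2, 2, 0)
  hex 6: (-2, 3, -1)
  hex 7: (-3, 4, -1)
  hex 8: (-4, 5, -1)
  hex 9: (-5, 5, 0)
  hex 10: (-6, 5, 1)
  hex 11: (-6, 4, 2)
Sorted: 12 hexes.

Answer: -6 3 3
-6 4 2
-6 5 1
-5 2 3
-5 5 0
-4 1 3
-4 5 -1
-3 1 2
-3 4 -1
-2 1 1
-2 2 0
-2 3 -1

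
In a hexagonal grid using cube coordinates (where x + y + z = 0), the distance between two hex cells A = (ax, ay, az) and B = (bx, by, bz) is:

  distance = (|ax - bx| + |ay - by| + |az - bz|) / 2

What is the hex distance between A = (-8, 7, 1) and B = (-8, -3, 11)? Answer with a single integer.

Answer: 10

Derivation:
|ax - bx| = |-8 - (-8)| = 0
|ay - by| = |7 - (-3)| = 10
|az - bz| = |1 - 11| = 10
distance = (0 + 10 + 10) / 2 = 20 / 2 = 10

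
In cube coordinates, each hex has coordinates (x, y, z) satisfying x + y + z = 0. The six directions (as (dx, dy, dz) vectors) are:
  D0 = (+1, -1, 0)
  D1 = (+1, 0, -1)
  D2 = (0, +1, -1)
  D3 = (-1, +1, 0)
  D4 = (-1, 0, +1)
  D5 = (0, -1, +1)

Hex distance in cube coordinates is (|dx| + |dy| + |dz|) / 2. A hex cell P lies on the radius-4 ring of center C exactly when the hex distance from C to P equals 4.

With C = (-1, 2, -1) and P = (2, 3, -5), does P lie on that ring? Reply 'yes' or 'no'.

|px - cx| = |2 - (-1)| = 3
|py - cy| = |3 - 2| = 1
|pz - cz| = |-5 - (-1)| = 4
distance = (3+1+4)/2 = 8/2 = 4
radius = 4; distance == radius -> yes

Answer: yes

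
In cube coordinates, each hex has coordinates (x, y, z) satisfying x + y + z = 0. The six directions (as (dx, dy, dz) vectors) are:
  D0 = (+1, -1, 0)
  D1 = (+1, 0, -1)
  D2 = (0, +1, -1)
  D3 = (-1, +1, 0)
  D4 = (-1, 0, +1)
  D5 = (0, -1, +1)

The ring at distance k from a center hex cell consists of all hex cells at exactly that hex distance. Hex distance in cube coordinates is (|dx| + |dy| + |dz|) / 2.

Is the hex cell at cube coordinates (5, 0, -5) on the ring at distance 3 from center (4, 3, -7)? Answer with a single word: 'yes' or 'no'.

Answer: yes

Derivation:
|px - cx| = |5 - 4| = 1
|py - cy| = |0 - 3| = 3
|pz - cz| = |-5 - (-7)| = 2
distance = (1+3+2)/2 = 6/2 = 3
radius = 3; distance == radius -> yes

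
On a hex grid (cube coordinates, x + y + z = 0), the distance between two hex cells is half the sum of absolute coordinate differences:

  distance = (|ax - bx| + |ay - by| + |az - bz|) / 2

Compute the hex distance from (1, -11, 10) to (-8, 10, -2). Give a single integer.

|ax - bx| = |1 - (-8)| = 9
|ay - by| = |-11 - 10| = 21
|az - bz| = |10 - (-2)| = 12
distance = (9 + 21 + 12) / 2 = 42 / 2 = 21

Answer: 21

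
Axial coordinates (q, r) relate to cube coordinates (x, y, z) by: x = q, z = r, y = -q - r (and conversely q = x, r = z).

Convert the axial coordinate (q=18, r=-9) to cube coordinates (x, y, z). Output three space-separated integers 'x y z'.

x = q = 18
z = r = -9
y = -x - z = -(18) - (-9) = -9

Answer: 18 -9 -9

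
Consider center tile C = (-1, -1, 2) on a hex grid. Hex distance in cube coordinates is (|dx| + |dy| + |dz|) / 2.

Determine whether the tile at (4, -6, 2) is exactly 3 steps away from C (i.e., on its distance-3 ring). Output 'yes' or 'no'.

Answer: no

Derivation:
|px - cx| = |4 - (-1)| = 5
|py - cy| = |-6 - (-1)| = 5
|pz - cz| = |2 - 2| = 0
distance = (5+5+0)/2 = 10/2 = 5
radius = 3; distance != radius -> no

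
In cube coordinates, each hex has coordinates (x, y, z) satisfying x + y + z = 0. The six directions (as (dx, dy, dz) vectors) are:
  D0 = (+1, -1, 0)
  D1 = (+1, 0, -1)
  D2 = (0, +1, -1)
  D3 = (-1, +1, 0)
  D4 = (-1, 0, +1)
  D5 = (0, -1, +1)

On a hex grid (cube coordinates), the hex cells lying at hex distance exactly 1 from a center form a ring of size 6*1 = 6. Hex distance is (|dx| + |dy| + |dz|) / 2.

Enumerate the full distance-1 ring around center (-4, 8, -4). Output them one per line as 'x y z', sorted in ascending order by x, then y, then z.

Walk ring at distance 1 from (-4, 8, -4):
Start at center + D4*1 = (-5, 8, -3)
  hex 0: (-5, 8, -3)
  hex 1: (-4, 7, -3)
  hex 2: (-3, 7, -4)
  hex 3: (-3, 8, -5)
  hex 4: (-4, 9, -5)
  hex 5: (-5, 9, -4)
Sorted: 6 hexes.

Answer: -5 8 -3
-5 9 -4
-4 7 -3
-4 9 -5
-3 7 -4
-3 8 -5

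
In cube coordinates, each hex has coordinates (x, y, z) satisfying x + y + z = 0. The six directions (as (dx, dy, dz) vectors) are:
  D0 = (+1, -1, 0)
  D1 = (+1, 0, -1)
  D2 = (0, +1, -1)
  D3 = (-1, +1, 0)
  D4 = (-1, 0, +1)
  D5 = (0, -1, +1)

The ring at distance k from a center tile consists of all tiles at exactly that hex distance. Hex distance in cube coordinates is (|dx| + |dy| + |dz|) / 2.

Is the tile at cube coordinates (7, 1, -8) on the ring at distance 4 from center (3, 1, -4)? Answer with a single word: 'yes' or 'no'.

|px - cx| = |7 - 3| = 4
|py - cy| = |1 - 1| = 0
|pz - cz| = |-8 - (-4)| = 4
distance = (4+0+4)/2 = 8/2 = 4
radius = 4; distance == radius -> yes

Answer: yes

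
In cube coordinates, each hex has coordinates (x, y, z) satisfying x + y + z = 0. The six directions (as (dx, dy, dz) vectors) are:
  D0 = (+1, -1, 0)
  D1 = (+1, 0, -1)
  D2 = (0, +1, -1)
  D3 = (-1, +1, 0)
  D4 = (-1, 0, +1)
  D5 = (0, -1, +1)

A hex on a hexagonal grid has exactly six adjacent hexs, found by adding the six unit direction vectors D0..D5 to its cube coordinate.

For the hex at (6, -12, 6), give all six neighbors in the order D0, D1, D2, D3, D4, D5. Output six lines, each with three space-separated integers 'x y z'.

Center: (6, -12, 6). Add each direction:
  D0: (6, -12, 6) + (1, -1, 0) = (7, -13, 6)
  D1: (6, -12, 6) + (1, 0, -1) = (7, -12, 5)
  D2: (6, -12, 6) + (0, 1, -1) = (6, -11, 5)
  D3: (6, -12, 6) + (-1, 1, 0) = (5, -11, 6)
  D4: (6, -12, 6) + (-1, 0, 1) = (5, -12, 7)
  D5: (6, -12, 6) + (0, -1, 1) = (6, -13, 7)

Answer: 7 -13 6
7 -12 5
6 -11 5
5 -11 6
5 -12 7
6 -13 7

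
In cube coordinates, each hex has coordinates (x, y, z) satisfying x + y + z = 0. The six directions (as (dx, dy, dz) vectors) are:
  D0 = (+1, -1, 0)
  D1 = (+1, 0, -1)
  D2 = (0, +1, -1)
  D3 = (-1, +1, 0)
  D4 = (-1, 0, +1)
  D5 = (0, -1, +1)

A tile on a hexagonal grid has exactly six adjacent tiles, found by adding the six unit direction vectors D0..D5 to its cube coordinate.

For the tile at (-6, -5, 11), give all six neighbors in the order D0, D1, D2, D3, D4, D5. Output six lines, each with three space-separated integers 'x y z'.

Answer: -5 -6 11
-5 -5 10
-6 -4 10
-7 -4 11
-7 -5 12
-6 -6 12

Derivation:
Center: (-6, -5, 11). Add each direction:
  D0: (-6, -5, 11) + (1, -1, 0) = (-5, -6, 11)
  D1: (-6, -5, 11) + (1, 0, -1) = (-5, -5, 10)
  D2: (-6, -5, 11) + (0, 1, -1) = (-6, -4, 10)
  D3: (-6, -5, 11) + (-1, 1, 0) = (-7, -4, 11)
  D4: (-6, -5, 11) + (-1, 0, 1) = (-7, -5, 12)
  D5: (-6, -5, 11) + (0, -1, 1) = (-6, -6, 12)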